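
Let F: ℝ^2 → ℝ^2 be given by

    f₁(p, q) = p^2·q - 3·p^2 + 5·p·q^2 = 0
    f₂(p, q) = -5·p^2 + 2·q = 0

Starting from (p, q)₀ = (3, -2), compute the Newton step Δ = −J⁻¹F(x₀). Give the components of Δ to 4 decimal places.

At (3, -2): F = (15.0000, -49.0000).
Jacobian J = [[2·p·q - 6·p + 5·q^2, p^2 + 10·p·q], [-10·p, 2]].
At the point, J = [[-10.0000, -51.0000], [-30.0000, 2.0000]] (det J = -1550.0000).
Solving J·Δ = −F gives Δ = (-1.5929, 0.6065).

(-1.5929, 0.6065)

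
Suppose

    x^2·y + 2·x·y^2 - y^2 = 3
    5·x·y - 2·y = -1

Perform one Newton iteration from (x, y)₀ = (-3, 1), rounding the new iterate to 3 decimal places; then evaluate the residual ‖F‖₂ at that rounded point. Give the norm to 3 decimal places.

3.201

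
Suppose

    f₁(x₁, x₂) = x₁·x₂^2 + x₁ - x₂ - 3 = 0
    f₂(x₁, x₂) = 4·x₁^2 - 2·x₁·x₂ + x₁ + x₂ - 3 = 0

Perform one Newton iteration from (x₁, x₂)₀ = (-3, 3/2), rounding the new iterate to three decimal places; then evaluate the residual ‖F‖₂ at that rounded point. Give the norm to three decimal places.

10.788

At (-3, 3/2): F = (-14.250, 40.500).
Jacobian J = [[x₂^2 + 1, 2·x₁·x₂ - 1], [8·x₁ - 2·x₂ + 1, -2·x₁ + 1]].
At the point, J = [[3.250, -10.000], [-26.000, 7.000]] (det J = -237.250).
Solving J·Δ = −F gives Δ = (1.287, -1.007).
Then the next iterate is (x₁, x₂)₁ = (-1.713, 0.493).
Re-evaluating at (-1.713, 0.493): F = (-5.62234, 9.20649), so ‖F‖₂ = 10.788.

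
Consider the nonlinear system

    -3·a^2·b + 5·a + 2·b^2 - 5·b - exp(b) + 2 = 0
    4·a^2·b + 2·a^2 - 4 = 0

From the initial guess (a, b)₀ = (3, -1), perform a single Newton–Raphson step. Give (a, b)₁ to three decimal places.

(0.388, -1.259)

At (3, -1): F = (50.63212, -22.000).
Jacobian J = [[-6·a·b + 5, -3·a^2 + 4·b - exp(b) - 5], [8·a·b + 4·a, 4·a^2]].
At the point, J = [[23.000, -36.36788], [-12.000, 36.000]] (det J = 391.58545).
Solving J·Δ = −F gives Δ = (-2.612, -0.259).
Then the next iterate is (a, b)₁ = (0.388, -1.259).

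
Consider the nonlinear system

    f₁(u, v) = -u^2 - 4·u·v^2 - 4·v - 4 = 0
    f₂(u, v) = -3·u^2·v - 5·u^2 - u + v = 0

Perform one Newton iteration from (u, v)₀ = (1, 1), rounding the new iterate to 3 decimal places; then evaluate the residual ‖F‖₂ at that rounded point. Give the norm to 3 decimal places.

At (1, 1): F = (-13.000, -8.000).
Jacobian J = [[-2·u - 4·v^2, -8·u·v - 4], [-6·u·v - 10·u - 1, -3·u^2 + 1]].
At the point, J = [[-6.000, -12.000], [-17.000, -2.000]] (det J = -192.000).
Solving J·Δ = −F gives Δ = (-0.365, -0.901).
Then the next iterate is (u, v)₁ = (0.635, 0.099).
Re-evaluating at (0.635, 0.099): F = (-4.82412, -2.67188), so ‖F‖₂ = 5.515.

5.515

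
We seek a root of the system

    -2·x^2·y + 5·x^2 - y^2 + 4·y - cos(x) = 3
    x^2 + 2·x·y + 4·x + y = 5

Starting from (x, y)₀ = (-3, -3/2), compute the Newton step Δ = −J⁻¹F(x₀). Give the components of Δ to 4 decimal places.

(1.6919, -1.7919)

At (-3, -3/2): F = (61.739992, -0.5000).
Jacobian J = [[-4·x·y + 10·x + sin(x), -2·x^2 - 2·y + 4], [2·x + 2·y + 4, 2·x + 1]].
At the point, J = [[-48.141120, -11.0000], [-5.0000, -5.0000]] (det J = 185.705600).
Solving J·Δ = −F gives Δ = (1.6919, -1.7919).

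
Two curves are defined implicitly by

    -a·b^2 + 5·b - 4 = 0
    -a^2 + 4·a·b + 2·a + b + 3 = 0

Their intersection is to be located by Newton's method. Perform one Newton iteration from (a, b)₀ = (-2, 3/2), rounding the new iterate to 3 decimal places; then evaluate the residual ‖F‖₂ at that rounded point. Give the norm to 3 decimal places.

3.550

At (-2, 3/2): F = (8.000, -15.500).
Jacobian J = [[-b^2, -2·a·b + 5], [-2·a + 4·b + 2, 4·a + 1]].
At the point, J = [[-2.250, 11.000], [12.000, -7.000]] (det J = -116.250).
Solving J·Δ = −F gives Δ = (0.985, -0.526).
Then the next iterate is (a, b)₁ = (-1.015, 0.974).
Re-evaluating at (-1.015, 0.974): F = (1.83291, -3.04066), so ‖F‖₂ = 3.550.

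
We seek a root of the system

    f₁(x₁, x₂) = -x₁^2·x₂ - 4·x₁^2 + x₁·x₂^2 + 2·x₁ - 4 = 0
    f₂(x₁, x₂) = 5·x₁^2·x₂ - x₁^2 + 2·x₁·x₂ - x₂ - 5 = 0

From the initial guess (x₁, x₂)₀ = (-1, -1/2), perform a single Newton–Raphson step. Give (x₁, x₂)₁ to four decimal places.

At (-1, -1/2): F = (-9.7500, -7.0000).
Jacobian J = [[-2·x₁·x₂ - 8·x₁ + x₂^2 + 2, -x₁^2 + 2·x₁·x₂], [10·x₁·x₂ - 2·x₁ + 2·x₂, 5·x₁^2 + 2·x₁ - 1]].
At the point, J = [[9.2500, 0.0000], [6.0000, 2.0000]] (det J = 18.5000).
Solving J·Δ = −F gives Δ = (1.0541, 0.3378).
Then the next iterate is (x₁, x₂)₁ = (0.0541, -0.1622).

(0.0541, -0.1622)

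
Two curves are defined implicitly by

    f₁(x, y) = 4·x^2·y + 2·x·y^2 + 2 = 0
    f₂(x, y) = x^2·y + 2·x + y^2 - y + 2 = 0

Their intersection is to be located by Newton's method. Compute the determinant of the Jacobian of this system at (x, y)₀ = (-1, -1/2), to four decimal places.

J = [[8·x·y + 2·y^2, 4·x^2 + 4·x·y], [2·x·y + 2, x^2 + 2·y - 1]].
At the point, J = [[4.5000, 6.0000], [3.0000, -1.0000]].
det J = -22.5000.

-22.5000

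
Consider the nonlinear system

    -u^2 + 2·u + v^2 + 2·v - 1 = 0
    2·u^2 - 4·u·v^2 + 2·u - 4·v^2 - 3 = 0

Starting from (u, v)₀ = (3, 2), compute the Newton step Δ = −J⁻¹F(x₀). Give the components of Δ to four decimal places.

At (3, 2): F = (4.0000, -43.0000).
Jacobian J = [[-2·u + 2, 2·v + 2], [4·u - 4·v^2 + 2, -8·u·v - 8·v]].
At the point, J = [[-4.0000, 6.0000], [-2.0000, -64.0000]] (det J = 268.0000).
Solving J·Δ = −F gives Δ = (-0.0075, -0.6716).

(-0.0075, -0.6716)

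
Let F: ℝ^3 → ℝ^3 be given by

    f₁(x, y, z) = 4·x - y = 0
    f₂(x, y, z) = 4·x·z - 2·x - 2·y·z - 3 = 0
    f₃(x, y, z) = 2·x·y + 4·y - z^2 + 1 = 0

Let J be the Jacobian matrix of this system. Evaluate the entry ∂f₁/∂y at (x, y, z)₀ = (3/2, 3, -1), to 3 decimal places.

∂f₁/∂y = -1.
At (3/2, 3, -1) this is -1.000.

-1.000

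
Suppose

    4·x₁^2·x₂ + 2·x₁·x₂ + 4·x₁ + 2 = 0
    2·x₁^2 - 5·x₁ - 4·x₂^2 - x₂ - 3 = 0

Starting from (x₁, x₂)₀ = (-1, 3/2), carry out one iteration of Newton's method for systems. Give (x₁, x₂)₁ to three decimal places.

At (-1, 3/2): F = (1.000, -6.500).
Jacobian J = [[8·x₁·x₂ + 2·x₂ + 4, 4·x₁^2 + 2·x₁], [4·x₁ - 5, -8·x₂ - 1]].
At the point, J = [[-5.000, 2.000], [-9.000, -13.000]] (det J = 83.000).
Solving J·Δ = −F gives Δ = (0.000, -0.500).
Then the next iterate is (x₁, x₂)₁ = (-1.000, 1.000).

(-1.000, 1.000)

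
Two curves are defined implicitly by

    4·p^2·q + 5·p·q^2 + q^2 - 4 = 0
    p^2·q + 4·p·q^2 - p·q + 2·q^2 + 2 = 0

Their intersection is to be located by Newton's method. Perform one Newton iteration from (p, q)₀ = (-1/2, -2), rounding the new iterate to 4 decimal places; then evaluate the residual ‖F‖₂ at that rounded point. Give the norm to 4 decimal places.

At (-1/2, -2): F = (-12.0000, 0.5000).
Jacobian J = [[8·p·q + 5·q^2, 4·p^2 + 10·p·q + 2·q], [2·p·q + 4·q^2 - q, p^2 + 8·p·q - p + 4·q]].
At the point, J = [[28.0000, 7.0000], [20.0000, 0.7500]] (det J = -119.0000).
Solving J·Δ = −F gives Δ = (-0.1050, 2.1345).
Then the next iterate is (p, q)₁ = (-0.6050, 0.1345).
Re-evaluating at (-0.6050, 0.1345): F = (-3.839711, 2.123005), so ‖F‖₂ = 4.3875.

4.3875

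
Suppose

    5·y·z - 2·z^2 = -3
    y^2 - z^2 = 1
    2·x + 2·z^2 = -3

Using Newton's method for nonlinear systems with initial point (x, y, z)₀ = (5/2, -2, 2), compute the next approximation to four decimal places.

(-1.5714, -1.2679, 1.0179)

At (5/2, -2, 2): F = (-25.0000, -1.0000, 16.0000).
Jacobian J = [[0, 5·z, 5·y - 4·z], [0, 2·y, -2·z], [2, 0, 4·z]].
At the point, J = [[0.0000, 10.0000, -18.0000], [0.0000, -4.0000, -4.0000], [2.0000, 0.0000, 8.0000]] (det J = -224.0000).
Solving J·Δ = −F gives Δ = (-4.0714, 0.7321, -0.9821).
Then the next iterate is (x, y, z)₁ = (-1.5714, -1.2679, 1.0179).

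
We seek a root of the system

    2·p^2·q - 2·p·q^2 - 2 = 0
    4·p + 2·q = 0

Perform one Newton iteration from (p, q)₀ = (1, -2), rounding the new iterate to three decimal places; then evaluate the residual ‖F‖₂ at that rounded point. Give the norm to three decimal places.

At (1, -2): F = (-14.000, 0.000).
Jacobian J = [[4·p·q - 2·q^2, 2·p^2 - 4·p·q], [4, 2]].
At the point, J = [[-16.000, 10.000], [4.000, 2.000]] (det J = -72.000).
Solving J·Δ = −F gives Δ = (-0.389, 0.778).
Then the next iterate is (p, q)₁ = (0.611, -1.222).
Re-evaluating at (0.611, -1.222): F = (-4.73719, 0.000), so ‖F‖₂ = 4.737.

4.737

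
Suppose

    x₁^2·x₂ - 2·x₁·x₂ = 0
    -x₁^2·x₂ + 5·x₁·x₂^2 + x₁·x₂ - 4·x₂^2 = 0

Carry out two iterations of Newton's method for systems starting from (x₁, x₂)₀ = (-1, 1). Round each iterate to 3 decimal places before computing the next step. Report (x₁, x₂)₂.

(-0.258, 0.389)

At (-1, 1): F = (3.000, -11.000).
Jacobian J = [[2·x₁·x₂ - 2·x₂, x₁^2 - 2·x₁], [-2·x₁·x₂ + 5·x₂^2 + x₂, -x₁^2 + 10·x₁·x₂ + x₁ - 8·x₂]].
At the point, J = [[-4.000, 3.000], [8.000, -20.000]] (det J = 56.000).
Solving J·Δ = −F gives Δ = (0.482, -0.357).
Then the next iterate is (x₁, x₂)₁ = (-0.518, 0.643).
Round to (-0.518, 0.643) and repeat: F = (0.83868, -3.23024), J = [[-1.95215, 1.30432], [3.37639, -9.26106]].
Δ = (0.260, -0.254), so (x₁, x₂)₂ = (-0.258, 0.389).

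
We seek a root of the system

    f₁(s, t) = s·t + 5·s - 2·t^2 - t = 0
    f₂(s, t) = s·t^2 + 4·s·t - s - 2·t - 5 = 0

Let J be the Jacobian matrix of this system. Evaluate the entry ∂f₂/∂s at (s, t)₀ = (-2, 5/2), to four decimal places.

∂f₂/∂s = t^2 + 4·t - 1.
At (-2, 5/2) this is 15.2500.

15.2500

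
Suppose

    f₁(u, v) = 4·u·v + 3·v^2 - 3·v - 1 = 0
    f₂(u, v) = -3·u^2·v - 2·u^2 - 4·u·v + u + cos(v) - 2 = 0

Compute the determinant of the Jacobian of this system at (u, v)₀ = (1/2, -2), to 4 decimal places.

183.7256

J = [[4·v, 4·u + 6·v - 3], [-6·u·v - 4·u - 4·v + 1, -3·u^2 - 4·u - sin(v)]].
At the point, J = [[-8.0000, -13.0000], [13.0000, -1.840703]].
det J = 183.7256.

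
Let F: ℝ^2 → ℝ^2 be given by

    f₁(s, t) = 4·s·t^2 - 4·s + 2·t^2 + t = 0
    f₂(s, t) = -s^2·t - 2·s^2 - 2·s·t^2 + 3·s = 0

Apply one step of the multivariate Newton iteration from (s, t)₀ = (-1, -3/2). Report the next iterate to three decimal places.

At (-1, -3/2): F = (-2.000, 1.000).
Jacobian J = [[4·t^2 - 4, 8·s·t + 4·t + 1], [-2·s·t - 4·s - 2·t^2 + 3, -s^2 - 4·s·t]].
At the point, J = [[5.000, 7.000], [-0.500, -7.000]] (det J = -31.500).
Solving J·Δ = −F gives Δ = (0.222, 0.127).
Then the next iterate is (s, t)₁ = (-0.778, -1.373).

(-0.778, -1.373)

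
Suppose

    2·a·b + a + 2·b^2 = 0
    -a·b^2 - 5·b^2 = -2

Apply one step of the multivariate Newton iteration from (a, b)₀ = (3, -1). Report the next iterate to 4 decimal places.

(2.7143, -0.6429)

At (3, -1): F = (-1.0000, -6.0000).
Jacobian J = [[2·b + 1, 2·a + 4·b], [-b^2, -2·a·b - 10·b]].
At the point, J = [[-1.0000, 2.0000], [-1.0000, 16.0000]] (det J = -14.0000).
Solving J·Δ = −F gives Δ = (-0.2857, 0.3571).
Then the next iterate is (a, b)₁ = (2.7143, -0.6429).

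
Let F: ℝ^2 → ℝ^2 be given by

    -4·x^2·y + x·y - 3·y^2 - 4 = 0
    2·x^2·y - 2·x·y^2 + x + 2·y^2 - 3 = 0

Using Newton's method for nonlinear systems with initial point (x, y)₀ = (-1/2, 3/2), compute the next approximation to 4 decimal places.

At (-1/2, 3/2): F = (-13.0000, 4.0000).
Jacobian J = [[-8·x·y + y, -4·x^2 + x - 6·y], [4·x·y - 2·y^2 + 1, 2·x^2 - 4·x·y + 4·y]].
At the point, J = [[7.5000, -10.5000], [-6.5000, 9.5000]] (det J = 3.0000).
Solving J·Δ = −F gives Δ = (27.1667, 18.1667).
Then the next iterate is (x, y)₁ = (26.6667, 19.6667).

(26.6667, 19.6667)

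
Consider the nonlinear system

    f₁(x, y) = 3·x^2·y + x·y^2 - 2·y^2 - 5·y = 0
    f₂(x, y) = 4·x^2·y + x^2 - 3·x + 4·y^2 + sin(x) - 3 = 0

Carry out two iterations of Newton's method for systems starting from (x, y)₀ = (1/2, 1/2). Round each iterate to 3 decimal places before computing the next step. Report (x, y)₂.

(1.723, 0.496)

At (1/2, 1/2): F = (-2.500, -2.27057).
Jacobian J = [[6·x·y + y^2, 3·x^2 + 2·x·y - 4·y - 5], [8·x·y + 2·x + cos(x) - 3, 4·x^2 + 8·y]].
At the point, J = [[1.750, -5.750], [0.87758, 5.000]] (det J = 13.79610).
Solving J·Δ = −F gives Δ = (1.852, 0.129).
Then the next iterate is (x, y)₁ = (2.352, 0.629).
Round to (2.352, 0.629) and repeat: F = (7.43297, 11.68680), J = [[9.27209, 12.03853], [12.83513, 27.15962]].
Δ = (-0.629, -0.133), so (x, y)₂ = (1.723, 0.496).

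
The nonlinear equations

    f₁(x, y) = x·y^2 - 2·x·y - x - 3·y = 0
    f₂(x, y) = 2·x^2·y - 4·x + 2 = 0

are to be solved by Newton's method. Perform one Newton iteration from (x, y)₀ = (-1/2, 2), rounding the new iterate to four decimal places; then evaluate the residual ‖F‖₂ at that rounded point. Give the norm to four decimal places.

At (-1/2, 2): F = (-5.5000, 5.0000).
Jacobian J = [[y^2 - 2·y - 1, 2·x·y - 2·x - 3], [4·x·y - 4, 2·x^2]].
At the point, J = [[-1.0000, -4.0000], [-8.0000, 0.5000]] (det J = -32.5000).
Solving J·Δ = −F gives Δ = (0.5308, -1.5077).
Then the next iterate is (x, y)₁ = (0.0308, 0.4923).
Re-evaluating at (0.0308, 0.4923): F = (-1.530561, 1.877734), so ‖F‖₂ = 2.4225.

2.4225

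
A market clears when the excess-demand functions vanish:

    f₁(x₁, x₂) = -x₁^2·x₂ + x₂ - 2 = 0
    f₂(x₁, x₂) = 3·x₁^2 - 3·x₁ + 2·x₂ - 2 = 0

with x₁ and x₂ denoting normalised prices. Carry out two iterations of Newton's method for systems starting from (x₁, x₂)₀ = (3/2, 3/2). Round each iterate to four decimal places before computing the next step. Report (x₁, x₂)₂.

At (3/2, 3/2): F = (-3.8750, 3.2500).
Jacobian J = [[-2·x₁·x₂, -x₁^2 + 1], [6·x₁ - 3, 2]].
At the point, J = [[-4.5000, -1.2500], [6.0000, 2.0000]] (det J = -1.5000).
Solving J·Δ = −F gives Δ = (-2.4583, 5.7500).
Then the next iterate is (x₁, x₂)₁ = (-0.9583, 7.2500).
Round to (-0.9583, 7.2500) and repeat: F = (-1.407957, 18.129917), J = [[13.895350, 0.081661], [-8.7498, 2.0000]].
Δ = (0.1507, -8.4056), so (x₁, x₂)₂ = (-0.8076, -1.1556).

(-0.8076, -1.1556)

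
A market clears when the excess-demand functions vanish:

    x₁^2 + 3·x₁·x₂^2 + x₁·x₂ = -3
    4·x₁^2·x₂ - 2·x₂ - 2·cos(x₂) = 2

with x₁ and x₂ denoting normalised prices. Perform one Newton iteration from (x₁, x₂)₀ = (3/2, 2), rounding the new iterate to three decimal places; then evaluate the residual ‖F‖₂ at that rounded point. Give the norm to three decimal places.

8.292

At (3/2, 2): F = (26.250, 12.83229).
Jacobian J = [[2·x₁ + 3·x₂^2 + x₂, 6·x₁·x₂ + x₁], [8·x₁·x₂, 4·x₁^2 + 2·sin(x₂) - 2]].
At the point, J = [[17.000, 19.500], [24.000, 8.81859]] (det J = -318.08389).
Solving J·Δ = −F gives Δ = (-0.059, -1.295).
Then the next iterate is (x₁, x₂)₁ = (1.441, 0.705).
Re-evaluating at (1.441, 0.705): F = (8.24103, 0.92245), so ‖F‖₂ = 8.292.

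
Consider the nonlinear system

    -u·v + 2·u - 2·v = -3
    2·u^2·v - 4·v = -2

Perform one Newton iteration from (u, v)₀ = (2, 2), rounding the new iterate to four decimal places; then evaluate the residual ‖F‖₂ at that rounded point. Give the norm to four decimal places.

At (2, 2): F = (-1.0000, 10.0000).
Jacobian J = [[-v + 2, -u - 2], [4·u·v, 2·u^2 - 4]].
At the point, J = [[0.0000, -4.0000], [16.0000, 4.0000]] (det J = 64.0000).
Solving J·Δ = −F gives Δ = (-0.5625, -0.2500).
Then the next iterate is (u, v)₁ = (1.4375, 1.7500).
Re-evaluating at (1.4375, 1.7500): F = (-0.140625, 2.232422), so ‖F‖₂ = 2.2368.

2.2368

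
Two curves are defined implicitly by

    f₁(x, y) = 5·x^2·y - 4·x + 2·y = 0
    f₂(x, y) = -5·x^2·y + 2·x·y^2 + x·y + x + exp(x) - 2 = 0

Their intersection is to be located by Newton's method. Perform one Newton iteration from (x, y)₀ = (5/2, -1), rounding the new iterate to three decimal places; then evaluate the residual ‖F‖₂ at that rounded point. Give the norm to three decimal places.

40.848

At (5/2, -1): F = (-43.250, 46.43249).
Jacobian J = [[10·x·y - 4, 5·x^2 + 2], [-10·x·y + 2·y^2 + y + exp(x) + 1, -5·x^2 + 4·x·y + x]].
At the point, J = [[-29.000, 33.250], [39.18249, -38.750]] (det J = -179.06792).
Solving J·Δ = −F gives Δ = (0.737, 1.944).
Then the next iterate is (x, y)₁ = (3.237, 0.944).
Re-evaluating at (3.237, 0.944): F = (38.39696, -13.93778), so ‖F‖₂ = 40.848.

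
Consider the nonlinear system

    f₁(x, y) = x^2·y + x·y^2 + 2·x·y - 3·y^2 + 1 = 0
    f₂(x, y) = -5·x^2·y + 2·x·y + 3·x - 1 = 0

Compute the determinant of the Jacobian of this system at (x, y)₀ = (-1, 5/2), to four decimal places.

649.2500

J = [[2·x·y + y^2 + 2·y, x^2 + 2·x·y + 2·x - 6·y], [-10·x·y + 2·y + 3, -5·x^2 + 2·x]].
At the point, J = [[6.2500, -21.0000], [33.0000, -7.0000]].
det J = 649.2500.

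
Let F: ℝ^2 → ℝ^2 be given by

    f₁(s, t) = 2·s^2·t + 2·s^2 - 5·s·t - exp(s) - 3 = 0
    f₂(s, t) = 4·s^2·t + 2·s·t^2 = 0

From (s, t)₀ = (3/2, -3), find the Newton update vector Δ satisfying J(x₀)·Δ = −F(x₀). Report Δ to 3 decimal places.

(-1.332, 2.664)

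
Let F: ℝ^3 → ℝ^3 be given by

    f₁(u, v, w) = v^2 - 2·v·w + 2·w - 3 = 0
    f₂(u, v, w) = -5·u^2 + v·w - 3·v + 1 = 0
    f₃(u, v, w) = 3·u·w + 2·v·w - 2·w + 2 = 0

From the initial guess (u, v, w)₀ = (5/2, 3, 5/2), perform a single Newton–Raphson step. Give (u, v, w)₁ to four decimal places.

(1.0989, 1.8899, 1.2225)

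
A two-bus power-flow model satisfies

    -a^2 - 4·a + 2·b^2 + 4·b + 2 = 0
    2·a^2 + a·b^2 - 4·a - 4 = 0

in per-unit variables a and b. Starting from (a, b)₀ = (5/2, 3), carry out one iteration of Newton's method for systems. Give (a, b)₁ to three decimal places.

(2.234, 1.866)

At (5/2, 3): F = (15.750, 21.000).
Jacobian J = [[-2·a - 4, 4·b + 4], [4·a + b^2 - 4, 2·a·b]].
At the point, J = [[-9.000, 16.000], [15.000, 15.000]] (det J = -375.000).
Solving J·Δ = −F gives Δ = (-0.266, -1.134).
Then the next iterate is (a, b)₁ = (2.234, 1.866).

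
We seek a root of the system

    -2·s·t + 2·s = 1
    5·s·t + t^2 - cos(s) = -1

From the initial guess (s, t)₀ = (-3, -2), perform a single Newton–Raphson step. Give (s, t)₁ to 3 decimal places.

At (-3, -2): F = (-19.000, 35.98999).
Jacobian J = [[-2·t + 2, -2·s], [5·t + sin(s), 5·s + 2·t]].
At the point, J = [[6.000, 6.000], [-10.14112, -19.000]] (det J = -53.15328).
Solving J·Δ = −F gives Δ = (2.729, 0.438).
Then the next iterate is (s, t)₁ = (-0.271, -1.562).

(-0.271, -1.562)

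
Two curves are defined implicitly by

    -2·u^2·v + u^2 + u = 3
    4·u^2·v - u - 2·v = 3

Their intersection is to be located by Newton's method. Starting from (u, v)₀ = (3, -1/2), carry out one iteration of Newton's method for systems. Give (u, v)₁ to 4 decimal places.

(2.0481, -0.1875)

At (3, -1/2): F = (18.0000, -23.0000).
Jacobian J = [[-4·u·v + 2·u + 1, -2·u^2], [8·u·v - 1, 4·u^2 - 2]].
At the point, J = [[13.0000, -18.0000], [-13.0000, 34.0000]] (det J = 208.0000).
Solving J·Δ = −F gives Δ = (-0.9519, 0.3125).
Then the next iterate is (u, v)₁ = (2.0481, -0.1875).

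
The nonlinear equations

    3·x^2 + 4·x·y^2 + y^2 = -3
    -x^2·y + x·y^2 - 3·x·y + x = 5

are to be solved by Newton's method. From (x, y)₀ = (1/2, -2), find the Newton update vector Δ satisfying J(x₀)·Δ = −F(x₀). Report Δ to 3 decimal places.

(0.555, 2.192)

At (1/2, -2): F = (15.750, 1.000).
Jacobian J = [[6·x + 4·y^2, 8·x·y + 2·y], [-2·x·y + y^2 - 3·y + 1, -x^2 + 2·x·y - 3·x]].
At the point, J = [[19.000, -12.000], [13.000, -3.750]] (det J = 84.750).
Solving J·Δ = −F gives Δ = (0.555, 2.192).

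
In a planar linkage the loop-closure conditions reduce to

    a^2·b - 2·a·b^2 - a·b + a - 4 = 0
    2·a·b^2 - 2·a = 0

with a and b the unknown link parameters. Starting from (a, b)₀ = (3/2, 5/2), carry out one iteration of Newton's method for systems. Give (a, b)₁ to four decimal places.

(2.7698, 0.5612)

At (3/2, 5/2): F = (-19.3750, 15.7500).
Jacobian J = [[2·a·b - 2·b^2 - b + 1, a^2 - 4·a·b - a], [2·b^2 - 2, 4·a·b]].
At the point, J = [[-6.5000, -14.2500], [10.5000, 15.0000]] (det J = 52.1250).
Solving J·Δ = −F gives Δ = (1.2698, -1.9388).
Then the next iterate is (a, b)₁ = (2.7698, 0.5612).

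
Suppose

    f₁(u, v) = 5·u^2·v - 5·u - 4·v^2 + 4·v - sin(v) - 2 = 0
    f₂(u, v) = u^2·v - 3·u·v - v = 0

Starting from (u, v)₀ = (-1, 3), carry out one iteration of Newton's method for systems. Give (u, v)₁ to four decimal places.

At (-1, 3): F = (-6.141120, 9.0000).
Jacobian J = [[10·u·v - 5, 5·u^2 - 8·v - cos(v) + 4], [2·u·v - 3·v, u^2 - 3·u - 1]].
At the point, J = [[-35.0000, -14.010008], [-15.0000, 3.0000]] (det J = -315.150113).
Solving J·Δ = −F gives Δ = (0.3416, -1.2918).
Then the next iterate is (u, v)₁ = (-0.6584, 1.7082).

(-0.6584, 1.7082)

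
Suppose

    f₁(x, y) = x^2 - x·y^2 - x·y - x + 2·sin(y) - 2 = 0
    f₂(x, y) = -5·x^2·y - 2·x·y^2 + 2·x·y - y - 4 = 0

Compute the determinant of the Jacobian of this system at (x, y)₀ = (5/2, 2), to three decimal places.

J = [[2·x - y^2 - y - 1, -2·x·y - x + 2·cos(y)], [-10·x·y - 2·y^2 + 2·y, -5·x^2 - 4·x·y + 2·x - 1]].
At the point, J = [[-2.000, -13.33229], [-54.000, -47.250]].
det J = -625.444.

-625.444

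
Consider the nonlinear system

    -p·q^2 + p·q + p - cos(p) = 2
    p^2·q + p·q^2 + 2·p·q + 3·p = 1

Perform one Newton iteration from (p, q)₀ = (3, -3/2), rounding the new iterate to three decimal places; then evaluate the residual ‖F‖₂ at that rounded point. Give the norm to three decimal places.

2.880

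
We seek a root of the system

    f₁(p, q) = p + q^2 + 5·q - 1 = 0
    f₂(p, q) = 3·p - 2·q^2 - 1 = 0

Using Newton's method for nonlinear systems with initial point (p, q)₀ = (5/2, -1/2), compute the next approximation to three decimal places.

(-0.050, 0.325)

At (5/2, -1/2): F = (-0.750, 6.000).
Jacobian J = [[1, 2·q + 5], [3, -4·q]].
At the point, J = [[1.000, 4.000], [3.000, 2.000]] (det J = -10.000).
Solving J·Δ = −F gives Δ = (-2.550, 0.825).
Then the next iterate is (p, q)₁ = (-0.050, 0.325).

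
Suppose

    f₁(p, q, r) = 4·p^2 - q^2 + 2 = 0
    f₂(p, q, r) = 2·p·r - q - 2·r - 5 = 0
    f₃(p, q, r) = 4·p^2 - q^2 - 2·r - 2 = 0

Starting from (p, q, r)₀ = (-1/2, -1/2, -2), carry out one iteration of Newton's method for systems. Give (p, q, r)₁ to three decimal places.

At (-1/2, -1/2, -2): F = (2.750, 1.500, 2.750).
Jacobian J = [[8·p, -2·q, 0], [2·r, -1, 2·p - 2], [8·p, -2·q, -2]].
At the point, J = [[-4.000, 1.000, 0.000], [-4.000, -1.000, -3.000], [-4.000, 1.000, -2.000]] (det J = -16.000).
Solving J·Δ = −F gives Δ = (0.531, -0.625, 0.000).
Then the next iterate is (p, q, r)₁ = (0.031, -1.125, -2.000).

(0.031, -1.125, -2.000)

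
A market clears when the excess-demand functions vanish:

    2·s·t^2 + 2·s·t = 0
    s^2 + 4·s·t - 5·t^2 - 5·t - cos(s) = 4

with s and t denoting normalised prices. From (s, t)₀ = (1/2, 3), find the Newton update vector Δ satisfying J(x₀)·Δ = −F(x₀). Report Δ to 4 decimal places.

(0.0162, -1.7700)

At (1/2, 3): F = (12.0000, -58.627583).
Jacobian J = [[2·t^2 + 2·t, 4·s·t + 2·s], [2·s + 4·t + sin(s), 4·s - 10·t - 5]].
At the point, J = [[24.0000, 7.0000], [13.479426, -33.0000]] (det J = -886.355979).
Solving J·Δ = −F gives Δ = (0.0162, -1.7700).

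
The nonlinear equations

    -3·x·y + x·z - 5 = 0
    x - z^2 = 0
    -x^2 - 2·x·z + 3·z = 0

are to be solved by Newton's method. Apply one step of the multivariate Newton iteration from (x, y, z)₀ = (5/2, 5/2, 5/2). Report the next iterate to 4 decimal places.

(1.5625, 0.4792, 1.5625)

At (5/2, 5/2, 5/2): F = (-17.5000, -3.7500, -11.2500).
Jacobian J = [[-3·y + z, -3·x, x], [1, 0, -2·z], [-2·x - 2·z, 0, -2·x + 3]].
At the point, J = [[-5.0000, -7.5000, 2.5000], [1.0000, 0.0000, -5.0000], [-10.0000, 0.0000, -2.0000]] (det J = -390.0000).
Solving J·Δ = −F gives Δ = (-0.9375, -2.0208, -0.9375).
Then the next iterate is (x, y, z)₁ = (1.5625, 0.4792, 1.5625).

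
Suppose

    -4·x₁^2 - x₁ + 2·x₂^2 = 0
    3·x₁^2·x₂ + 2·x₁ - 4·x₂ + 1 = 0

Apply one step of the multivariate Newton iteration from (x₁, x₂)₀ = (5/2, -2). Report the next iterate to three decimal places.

At (5/2, -2): F = (-19.500, -23.500).
Jacobian J = [[-8·x₁ - 1, 4·x₂], [6·x₁·x₂ + 2, 3·x₁^2 - 4]].
At the point, J = [[-21.000, -8.000], [-28.000, 14.750]] (det J = -533.750).
Solving J·Δ = −F gives Δ = (-0.891, -0.098).
Then the next iterate is (x₁, x₂)₁ = (1.609, -2.098).

(1.609, -2.098)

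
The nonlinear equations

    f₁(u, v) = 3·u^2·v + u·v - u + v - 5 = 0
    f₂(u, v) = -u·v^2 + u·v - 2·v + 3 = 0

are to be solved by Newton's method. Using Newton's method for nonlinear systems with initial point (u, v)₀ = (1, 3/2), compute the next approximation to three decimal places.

(0.934, 1.325)

At (1, 3/2): F = (1.500, -0.750).
Jacobian J = [[6·u·v + v - 1, 3·u^2 + u + 1], [-v^2 + v, -2·u·v + u - 2]].
At the point, J = [[9.500, 5.000], [-0.750, -4.000]] (det J = -34.250).
Solving J·Δ = −F gives Δ = (-0.066, -0.175).
Then the next iterate is (u, v)₁ = (0.934, 1.325).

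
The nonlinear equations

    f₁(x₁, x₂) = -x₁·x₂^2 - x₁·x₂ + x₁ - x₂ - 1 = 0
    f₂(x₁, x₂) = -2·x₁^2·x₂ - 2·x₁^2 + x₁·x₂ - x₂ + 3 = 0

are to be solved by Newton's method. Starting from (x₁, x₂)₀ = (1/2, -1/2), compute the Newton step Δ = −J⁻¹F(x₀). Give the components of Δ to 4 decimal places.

(1.0455, 1.4318)

At (1/2, -1/2): F = (0.1250, 3.0000).
Jacobian J = [[-x₂^2 - x₂ + 1, -2·x₁·x₂ - x₁ - 1], [-4·x₁·x₂ - 4·x₁ + x₂, -2·x₁^2 + x₁ - 1]].
At the point, J = [[1.2500, -1.0000], [-1.5000, -1.0000]] (det J = -2.7500).
Solving J·Δ = −F gives Δ = (1.0455, 1.4318).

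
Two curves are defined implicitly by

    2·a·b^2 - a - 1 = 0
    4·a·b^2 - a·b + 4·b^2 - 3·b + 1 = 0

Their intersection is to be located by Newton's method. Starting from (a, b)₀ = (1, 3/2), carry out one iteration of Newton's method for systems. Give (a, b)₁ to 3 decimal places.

(2.120, 0.430)

At (1, 3/2): F = (2.500, 13.000).
Jacobian J = [[2·b^2 - 1, 4·a·b], [4·b^2 - b, 8·a·b - a + 8·b - 3]].
At the point, J = [[3.500, 6.000], [7.500, 20.000]] (det J = 25.000).
Solving J·Δ = −F gives Δ = (1.120, -1.070).
Then the next iterate is (a, b)₁ = (2.120, 0.430).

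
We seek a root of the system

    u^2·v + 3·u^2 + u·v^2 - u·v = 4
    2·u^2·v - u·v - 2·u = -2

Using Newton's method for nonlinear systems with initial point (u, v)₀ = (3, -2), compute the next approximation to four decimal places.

At (3, -2): F = (23.0000, -34.0000).
Jacobian J = [[2·u·v + 6·u + v^2 - v, u^2 + 2·u·v - u], [4·u·v - v - 2, 2·u^2 - u]].
At the point, J = [[12.0000, -6.0000], [-24.0000, 15.0000]] (det J = 36.0000).
Solving J·Δ = −F gives Δ = (-3.9167, -4.0000).
Then the next iterate is (u, v)₁ = (-0.9167, -6.0000).

(-0.9167, -6.0000)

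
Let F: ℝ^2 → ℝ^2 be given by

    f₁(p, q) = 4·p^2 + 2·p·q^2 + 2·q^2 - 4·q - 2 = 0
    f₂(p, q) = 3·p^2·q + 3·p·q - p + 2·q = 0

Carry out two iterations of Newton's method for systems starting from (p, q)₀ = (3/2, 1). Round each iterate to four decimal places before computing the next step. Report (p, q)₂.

(0.8944, 0.2039)

At (3/2, 1): F = (8.0000, 11.7500).
Jacobian J = [[8·p + 2·q^2, 4·p·q + 4·q - 4], [6·p·q + 3·q - 1, 3·p^2 + 3·p + 2]].
At the point, J = [[14.0000, 6.0000], [11.0000, 13.2500]] (det J = 119.5000).
Solving J·Δ = −F gives Δ = (-0.2971, -0.6402).
Then the next iterate is (p, q)₁ = (1.2029, 0.3598).
Round to (1.2029, 0.3598) and repeat: F = (2.919031, 2.376968), J = [[9.882112, -0.829586], [2.676221, 9.949605]].
Δ = (-0.3085, -0.1559), so (p, q)₂ = (0.8944, 0.2039).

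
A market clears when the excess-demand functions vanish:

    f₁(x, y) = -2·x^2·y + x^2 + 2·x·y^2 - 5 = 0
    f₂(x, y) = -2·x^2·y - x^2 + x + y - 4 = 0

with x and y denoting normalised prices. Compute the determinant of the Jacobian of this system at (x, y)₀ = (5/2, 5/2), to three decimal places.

448.750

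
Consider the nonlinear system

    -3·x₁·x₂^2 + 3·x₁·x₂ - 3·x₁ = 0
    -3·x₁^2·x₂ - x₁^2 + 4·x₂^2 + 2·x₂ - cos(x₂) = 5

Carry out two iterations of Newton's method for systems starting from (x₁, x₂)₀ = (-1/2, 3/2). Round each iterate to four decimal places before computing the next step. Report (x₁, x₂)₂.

At (-1/2, 3/2): F = (2.6250, 5.554263).
Jacobian J = [[-3·x₂^2 + 3·x₂ - 3, -6·x₁·x₂ + 3·x₁], [-6·x₁·x₂ - 2·x₁, -3·x₁^2 + 8·x₂ + sin(x₂) + 2]].
At the point, J = [[-5.2500, 3.0000], [5.5000, 14.247495]] (det J = -91.299349).
Solving J·Δ = −F gives Δ = (0.2271, -0.4775).
Then the next iterate is (x₁, x₂)₁ = (-0.2729, 1.0225).
Round to (-0.2729, 1.0225) and repeat: F = (0.837535, 0.402866), J = [[-3.069019, 0.855541], [2.220041, 10.809991]].
Δ = (0.2483, -0.0883), so (x₁, x₂)₂ = (-0.0246, 0.9342).

(-0.0246, 0.9342)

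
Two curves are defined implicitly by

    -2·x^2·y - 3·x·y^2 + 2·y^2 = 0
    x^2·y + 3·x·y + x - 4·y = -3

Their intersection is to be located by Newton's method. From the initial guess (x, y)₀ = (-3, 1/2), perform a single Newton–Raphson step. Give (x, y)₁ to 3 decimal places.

(-2.551, -0.056)

At (-3, 1/2): F = (-6.250, -2.000).
Jacobian J = [[-4·x·y - 3·y^2, -2·x^2 - 6·x·y + 4·y], [2·x·y + 3·y + 1, x^2 + 3·x - 4]].
At the point, J = [[5.250, -7.000], [-0.500, -4.000]] (det J = -24.500).
Solving J·Δ = −F gives Δ = (0.449, -0.556).
Then the next iterate is (x, y)₁ = (-2.551, -0.056).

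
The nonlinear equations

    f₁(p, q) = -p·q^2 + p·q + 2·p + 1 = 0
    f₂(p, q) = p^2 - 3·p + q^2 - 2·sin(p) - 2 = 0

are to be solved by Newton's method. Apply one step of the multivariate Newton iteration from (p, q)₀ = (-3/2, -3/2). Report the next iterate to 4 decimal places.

At (-3/2, -3/2): F = (3.6250, 8.994990).
Jacobian J = [[-q^2 + q + 2, -2·p·q + p], [2·p - 2·cos(p) - 3, 2·q]].
At the point, J = [[-1.7500, -6.0000], [-6.141474, -3.0000]] (det J = -31.598846).
Solving J·Δ = −F gives Δ = (1.3638, 0.2064).
Then the next iterate is (p, q)₁ = (-0.1362, -1.2936).

(-0.1362, -1.2936)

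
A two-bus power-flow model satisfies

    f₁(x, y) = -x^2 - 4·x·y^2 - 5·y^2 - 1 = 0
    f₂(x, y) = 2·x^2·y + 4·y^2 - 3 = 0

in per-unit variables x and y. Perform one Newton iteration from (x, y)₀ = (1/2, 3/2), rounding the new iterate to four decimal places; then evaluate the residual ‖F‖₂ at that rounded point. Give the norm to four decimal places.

6.5614

At (1/2, 3/2): F = (-17.0000, 6.7500).
Jacobian J = [[-2·x - 4·y^2, -8·x·y - 10·y], [4·x·y, 2·x^2 + 8·y]].
At the point, J = [[-10.0000, -21.0000], [3.0000, 12.5000]] (det J = -62.0000).
Solving J·Δ = −F gives Δ = (-1.1411, -0.2661).
Then the next iterate is (x, y)₁ = (-0.6411, 1.2339).
Re-evaluating at (-0.6411, 1.2339): F = (-5.119233, 4.104325), so ‖F‖₂ = 6.5614.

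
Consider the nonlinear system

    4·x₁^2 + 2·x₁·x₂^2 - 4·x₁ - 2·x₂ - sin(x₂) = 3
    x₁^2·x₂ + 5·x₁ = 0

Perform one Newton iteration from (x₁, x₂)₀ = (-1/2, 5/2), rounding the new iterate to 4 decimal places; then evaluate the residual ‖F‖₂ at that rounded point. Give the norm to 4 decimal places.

At (-1/2, 5/2): F = (-11.848472, -1.8750).
Jacobian J = [[8·x₁ + 2·x₂^2 - 4, 4·x₁·x₂ - cos(x₂) - 2], [2·x₁·x₂ + 5, x₁^2]].
At the point, J = [[4.5000, -6.198856], [2.5000, 0.2500]] (det J = 16.622141).
Solving J·Δ = −F gives Δ = (0.8774, -1.2744).
Then the next iterate is (x₁, x₂)₁ = (0.3774, 1.2256).
Re-evaluating at (0.3774, 1.2256): F = (-6.198304, 2.061563), so ‖F‖₂ = 6.5322.

6.5322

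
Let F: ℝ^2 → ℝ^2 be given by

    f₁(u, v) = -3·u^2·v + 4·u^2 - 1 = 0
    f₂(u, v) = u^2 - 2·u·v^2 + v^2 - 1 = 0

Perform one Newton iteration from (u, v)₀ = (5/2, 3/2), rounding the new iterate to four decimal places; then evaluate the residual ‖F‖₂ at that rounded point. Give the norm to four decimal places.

At (5/2, 3/2): F = (-4.1250, -3.7500).
Jacobian J = [[-6·u·v + 8·u, -3·u^2], [2·u - 2·v^2, -4·u·v + 2·v]].
At the point, J = [[-2.5000, -18.7500], [0.5000, -12.0000]] (det J = 39.3750).
Solving J·Δ = −F gives Δ = (0.5286, -0.2905).
Then the next iterate is (u, v)₁ = (3.0286, 1.2095).
Re-evaluating at (3.0286, 1.2095): F = (2.407553, 0.774289), so ‖F‖₂ = 2.5290.

2.5290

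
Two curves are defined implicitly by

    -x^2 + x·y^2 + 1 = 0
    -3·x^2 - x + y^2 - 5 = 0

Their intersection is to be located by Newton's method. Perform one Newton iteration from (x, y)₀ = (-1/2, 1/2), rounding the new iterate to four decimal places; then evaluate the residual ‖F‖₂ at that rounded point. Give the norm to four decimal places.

10.7229

At (-1/2, 1/2): F = (0.6250, -5.0000).
Jacobian J = [[-2·x + y^2, 2·x·y], [-6·x - 1, 2·y]].
At the point, J = [[1.2500, -0.5000], [2.0000, 1.0000]] (det J = 2.2500).
Solving J·Δ = −F gives Δ = (0.8333, 3.3333).
Then the next iterate is (x, y)₁ = (0.3333, 3.8333).
Re-evaluating at (0.3333, 3.8333): F = (5.786484, 9.027622), so ‖F‖₂ = 10.7229.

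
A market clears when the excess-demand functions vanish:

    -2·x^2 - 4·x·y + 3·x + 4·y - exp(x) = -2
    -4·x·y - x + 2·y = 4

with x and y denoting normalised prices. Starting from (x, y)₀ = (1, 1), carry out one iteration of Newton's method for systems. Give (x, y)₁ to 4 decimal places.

(1.0365, -2.5913)

At (1, 1): F = (0.281718, -7.0000).
Jacobian J = [[-4·x - 4·y - exp(x) + 3, -4·x + 4], [-4·y - 1, -4·x + 2]].
At the point, J = [[-7.718282, 0.0000], [-5.0000, -2.0000]] (det J = 15.436564).
Solving J·Δ = −F gives Δ = (0.0365, -3.5913).
Then the next iterate is (x, y)₁ = (1.0365, -2.5913).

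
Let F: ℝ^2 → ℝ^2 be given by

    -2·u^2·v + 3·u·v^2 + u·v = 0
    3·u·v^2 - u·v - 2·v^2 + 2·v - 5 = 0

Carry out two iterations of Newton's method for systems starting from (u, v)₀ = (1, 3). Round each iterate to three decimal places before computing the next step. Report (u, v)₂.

(2.094, 0.756)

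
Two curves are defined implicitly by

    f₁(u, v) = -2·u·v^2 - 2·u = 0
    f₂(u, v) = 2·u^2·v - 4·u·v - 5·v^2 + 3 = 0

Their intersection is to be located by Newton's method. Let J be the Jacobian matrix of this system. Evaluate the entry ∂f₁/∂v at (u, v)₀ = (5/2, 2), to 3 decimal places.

-20.000

∂f₁/∂v = -4·u·v.
At (5/2, 2) this is -20.000.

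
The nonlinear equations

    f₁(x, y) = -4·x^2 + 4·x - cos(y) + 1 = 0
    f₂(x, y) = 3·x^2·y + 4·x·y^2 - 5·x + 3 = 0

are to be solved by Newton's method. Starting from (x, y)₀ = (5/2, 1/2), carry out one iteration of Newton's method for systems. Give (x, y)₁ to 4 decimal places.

(1.5711, 0.5305)

At (5/2, 1/2): F = (-14.877583, 2.3750).
Jacobian J = [[-8·x + 4, sin(y)], [6·x·y + 4·y^2 - 5, 3·x^2 + 8·x·y]].
At the point, J = [[-16.0000, 0.479426], [3.5000, 28.7500]] (det J = -461.677989).
Solving J·Δ = −F gives Δ = (-0.9289, 0.0305).
Then the next iterate is (x, y)₁ = (1.5711, 0.5305).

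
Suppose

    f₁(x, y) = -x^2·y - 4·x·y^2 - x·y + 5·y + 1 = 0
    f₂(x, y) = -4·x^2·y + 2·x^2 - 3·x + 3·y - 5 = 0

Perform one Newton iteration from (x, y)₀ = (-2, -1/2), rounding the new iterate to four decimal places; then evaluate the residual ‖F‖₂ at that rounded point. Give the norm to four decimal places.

1.6194

At (-2, -1/2): F = (1.5000, 15.5000).
Jacobian J = [[-2·x·y - 4·y^2 - y, -x^2 - 8·x·y - x + 5], [-8·x·y + 4·x - 3, -4·x^2 + 3]].
At the point, J = [[-2.5000, -5.0000], [-19.0000, -13.0000]] (det J = -62.5000).
Solving J·Δ = −F gives Δ = (0.9280, -0.1640).
Then the next iterate is (x, y)₁ = (-1.0720, -0.6640).
Re-evaluating at (-1.0720, -0.6640): F = (-0.378188, 1.574601), so ‖F‖₂ = 1.6194.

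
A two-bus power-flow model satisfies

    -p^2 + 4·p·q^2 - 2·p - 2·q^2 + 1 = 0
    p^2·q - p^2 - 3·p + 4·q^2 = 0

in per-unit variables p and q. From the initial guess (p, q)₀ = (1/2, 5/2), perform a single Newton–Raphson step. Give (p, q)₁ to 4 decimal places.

At (1/2, 5/2): F = (-0.2500, 23.8750).
Jacobian J = [[-2·p + 4·q^2 - 2, 8·p·q - 4·q], [2·p·q - 2·p - 3, p^2 + 8·q]].
At the point, J = [[22.0000, 0.0000], [-1.5000, 20.2500]] (det J = 445.5000).
Solving J·Δ = −F gives Δ = (0.0114, -1.1782).
Then the next iterate is (p, q)₁ = (0.5114, 1.3218).

(0.5114, 1.3218)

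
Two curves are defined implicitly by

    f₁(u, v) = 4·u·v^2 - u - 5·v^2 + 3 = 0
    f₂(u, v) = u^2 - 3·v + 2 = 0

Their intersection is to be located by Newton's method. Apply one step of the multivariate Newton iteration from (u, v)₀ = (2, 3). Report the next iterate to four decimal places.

(1.8305, 1.7740)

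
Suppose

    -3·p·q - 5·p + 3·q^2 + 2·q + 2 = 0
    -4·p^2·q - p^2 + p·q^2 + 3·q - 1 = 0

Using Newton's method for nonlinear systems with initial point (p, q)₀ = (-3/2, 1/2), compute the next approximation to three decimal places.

(-2.479, -1.591)

At (-3/2, 1/2): F = (13.500, -6.625).
Jacobian J = [[-3·q - 5, -3·p + 6·q + 2], [-8·p·q - 2·p + q^2, -4·p^2 + 2·p·q + 3]].
At the point, J = [[-6.500, 9.500], [9.250, -7.500]] (det J = -39.125).
Solving J·Δ = −F gives Δ = (-0.979, -2.091).
Then the next iterate is (p, q)₁ = (-2.479, -1.591).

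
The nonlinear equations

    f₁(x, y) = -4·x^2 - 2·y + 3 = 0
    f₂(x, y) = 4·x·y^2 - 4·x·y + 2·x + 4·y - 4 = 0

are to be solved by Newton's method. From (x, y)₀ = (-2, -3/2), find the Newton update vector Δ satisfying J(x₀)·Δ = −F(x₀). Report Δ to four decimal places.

At (-2, -3/2): F = (-10.0000, -44.0000).
Jacobian J = [[-8·x, -2], [4·y^2 - 4·y + 2, 8·x·y - 4·x + 4]].
At the point, J = [[16.0000, -2.0000], [17.0000, 36.0000]] (det J = 610.0000).
Solving J·Δ = −F gives Δ = (0.7344, 0.8754).

(0.7344, 0.8754)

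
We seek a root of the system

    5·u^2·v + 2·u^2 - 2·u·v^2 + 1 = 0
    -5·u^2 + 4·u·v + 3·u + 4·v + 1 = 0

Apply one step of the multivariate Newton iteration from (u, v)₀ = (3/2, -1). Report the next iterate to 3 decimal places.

At (3/2, -1): F = (-8.750, -15.750).
Jacobian J = [[10·u·v + 4·u - 2·v^2, 5·u^2 - 4·u·v], [-10·u + 4·v + 3, 4·u + 4]].
At the point, J = [[-11.000, 17.250], [-16.000, 10.000]] (det J = 166.000).
Solving J·Δ = −F gives Δ = (-1.110, -0.200).
Then the next iterate is (u, v)₁ = (0.390, -1.200).

(0.390, -1.200)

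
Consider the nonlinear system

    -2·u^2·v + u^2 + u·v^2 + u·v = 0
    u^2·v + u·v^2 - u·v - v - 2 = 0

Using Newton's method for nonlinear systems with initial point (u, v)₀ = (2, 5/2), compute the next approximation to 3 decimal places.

(1.737, 1.647)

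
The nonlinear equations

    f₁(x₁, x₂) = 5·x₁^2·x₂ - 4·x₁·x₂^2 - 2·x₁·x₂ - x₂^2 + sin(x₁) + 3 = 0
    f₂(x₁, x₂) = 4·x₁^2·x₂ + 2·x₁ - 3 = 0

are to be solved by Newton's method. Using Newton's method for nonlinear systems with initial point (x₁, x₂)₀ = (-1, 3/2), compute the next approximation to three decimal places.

(-2.138, -1.595)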